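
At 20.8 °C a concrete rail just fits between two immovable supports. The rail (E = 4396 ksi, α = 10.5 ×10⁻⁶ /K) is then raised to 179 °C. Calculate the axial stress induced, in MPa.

E = 4396 ksi = 30.31 GPa.
ΔT = 158.2 K. Constrained thermal stress σ = E·α·ΔT = 30.31×10³ MPa × 10.5×10⁻⁶ × 158.2 = 50.3 MPa (compressive).

50.3 MPa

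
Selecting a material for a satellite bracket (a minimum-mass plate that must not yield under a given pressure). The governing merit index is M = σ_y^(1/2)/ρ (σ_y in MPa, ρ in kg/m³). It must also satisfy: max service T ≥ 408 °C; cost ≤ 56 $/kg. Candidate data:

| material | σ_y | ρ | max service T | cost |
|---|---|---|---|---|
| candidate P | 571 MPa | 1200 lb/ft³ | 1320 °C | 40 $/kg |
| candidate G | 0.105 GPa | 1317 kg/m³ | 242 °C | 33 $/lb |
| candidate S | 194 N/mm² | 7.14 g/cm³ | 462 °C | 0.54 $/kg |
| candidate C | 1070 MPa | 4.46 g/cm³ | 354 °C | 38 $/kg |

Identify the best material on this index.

candidate S

Screen on constraints: max service T ≥ 408 °C; cost ≤ 56 $/kg. Survivors: candidate P, candidate S.
Normalizing units and computing the index:
  candidate P: σ_y = 571.0 MPa, ρ = 19220 kg/m³
  candidate S: σ_y = 194.0 MPa, ρ = 7140 kg/m³
  candidate S: M = 1.95×10⁻³
  candidate P: M = 1.24×10⁻³
Candidate S ranks first.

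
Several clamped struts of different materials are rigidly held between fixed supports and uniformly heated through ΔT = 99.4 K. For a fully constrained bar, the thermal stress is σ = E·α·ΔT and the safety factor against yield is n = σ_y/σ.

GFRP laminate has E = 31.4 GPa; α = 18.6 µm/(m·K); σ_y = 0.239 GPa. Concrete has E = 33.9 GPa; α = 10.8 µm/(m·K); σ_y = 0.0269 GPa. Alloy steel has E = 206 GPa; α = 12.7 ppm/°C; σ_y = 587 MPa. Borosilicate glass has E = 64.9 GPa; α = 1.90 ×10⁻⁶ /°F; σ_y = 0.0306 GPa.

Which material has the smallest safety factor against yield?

concrete

In consistent units (E in GPa, α in ×10⁻⁶/K, σ_y in MPa):
  GFRP laminate: E = 31.40, α = 18.6, σ_y = 239.0 → σ = 58.1 MPa, n = 4.12
  concrete: E = 33.90, α = 10.8, σ_y = 26.90 → σ = 36.4 MPa, n = 0.739
  alloy steel: E = 206.0, α = 12.7, σ_y = 587.0 → σ = 260 MPa, n = 2.26
  borosilicate glass: E = 64.90, α = 3.42, σ_y = 30.60 → σ = 22.1 MPa, n = 1.39
Concrete has the lowest safety factor, n = 0.739.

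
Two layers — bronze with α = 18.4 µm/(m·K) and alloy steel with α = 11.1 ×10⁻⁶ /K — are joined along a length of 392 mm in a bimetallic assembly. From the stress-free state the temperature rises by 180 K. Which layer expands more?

bronze

α(bronze) = 18.4×10⁻⁶/K vs α(alloy steel) = 11.1×10⁻⁶/K.
Higher α expands more for the same ΔT: bronze.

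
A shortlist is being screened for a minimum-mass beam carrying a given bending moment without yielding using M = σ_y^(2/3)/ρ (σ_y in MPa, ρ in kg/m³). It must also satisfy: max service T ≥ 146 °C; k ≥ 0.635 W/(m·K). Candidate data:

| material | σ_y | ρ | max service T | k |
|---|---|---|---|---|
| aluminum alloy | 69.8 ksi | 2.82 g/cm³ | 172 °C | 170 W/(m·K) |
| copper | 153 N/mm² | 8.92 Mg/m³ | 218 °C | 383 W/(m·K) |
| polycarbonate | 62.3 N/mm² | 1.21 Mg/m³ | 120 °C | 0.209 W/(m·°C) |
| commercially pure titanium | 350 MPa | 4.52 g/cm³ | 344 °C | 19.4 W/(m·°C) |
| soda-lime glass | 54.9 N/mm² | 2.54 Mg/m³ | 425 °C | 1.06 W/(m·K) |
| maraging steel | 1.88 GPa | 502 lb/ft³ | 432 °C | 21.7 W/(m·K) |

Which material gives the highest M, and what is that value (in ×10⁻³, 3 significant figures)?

Screen on constraints: max service T ≥ 146 °C; k ≥ 0.635 W/(m·K). Survivors: aluminum alloy, copper, commercially pure titanium, soda-lime glass, maraging steel.
In SI units:
  aluminum alloy: σ_y = 481.3 MPa, ρ = 2820 kg/m³
  copper: σ_y = 153.0 MPa, ρ = 8920 kg/m³
  commercially pure titanium: σ_y = 350.0 MPa, ρ = 4520 kg/m³
  soda-lime glass: σ_y = 54.90 MPa, ρ = 2540 kg/m³
  maraging steel: σ_y = 1880 MPa, ρ = 8041 kg/m³
  aluminum alloy: M = 21.8×10⁻³
  maraging steel: M = 18.9×10⁻³
  commercially pure titanium: M = 11.0×10⁻³
  soda-lime glass: M = 5.69×10⁻³
  copper: M = 3.21×10⁻³
The maximum is for aluminum alloy.

aluminum alloy, M = 21.8×10⁻³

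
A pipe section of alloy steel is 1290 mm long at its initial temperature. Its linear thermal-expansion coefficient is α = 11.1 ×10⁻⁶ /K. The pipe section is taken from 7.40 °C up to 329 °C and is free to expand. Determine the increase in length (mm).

4.60 mm

ΔT = 329 − 7.40 = 321.6 K.
ΔL = α·L₀·ΔT = 11.1×10⁻⁶ × 1290 mm × 321.6 K = 4.60 mm.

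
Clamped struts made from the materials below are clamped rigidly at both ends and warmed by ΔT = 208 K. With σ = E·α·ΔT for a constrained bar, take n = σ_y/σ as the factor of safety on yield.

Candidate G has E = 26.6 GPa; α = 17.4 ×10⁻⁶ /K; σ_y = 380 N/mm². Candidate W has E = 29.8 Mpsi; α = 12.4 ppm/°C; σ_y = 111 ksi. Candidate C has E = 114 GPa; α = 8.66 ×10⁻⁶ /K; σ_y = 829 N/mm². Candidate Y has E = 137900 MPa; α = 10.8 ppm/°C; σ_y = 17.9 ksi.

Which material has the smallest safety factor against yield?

With everything in SI (GPa, ×10⁻⁶/K, MPa):
  candidate G: E = 26.60, α = 17.4, σ_y = 380.0 → σ = 96.3 MPa, n = 3.95
  candidate W: E = 205.5, α = 12.4, σ_y = 765.3 → σ = 530 MPa, n = 1.44
  candidate C: E = 114.0, α = 8.66, σ_y = 829.0 → σ = 205 MPa, n = 4.04
  candidate Y: E = 137.9, α = 10.8, σ_y = 123.4 → σ = 310 MPa, n = 0.398
The minimum is candidate Y at n = 0.398.

candidate Y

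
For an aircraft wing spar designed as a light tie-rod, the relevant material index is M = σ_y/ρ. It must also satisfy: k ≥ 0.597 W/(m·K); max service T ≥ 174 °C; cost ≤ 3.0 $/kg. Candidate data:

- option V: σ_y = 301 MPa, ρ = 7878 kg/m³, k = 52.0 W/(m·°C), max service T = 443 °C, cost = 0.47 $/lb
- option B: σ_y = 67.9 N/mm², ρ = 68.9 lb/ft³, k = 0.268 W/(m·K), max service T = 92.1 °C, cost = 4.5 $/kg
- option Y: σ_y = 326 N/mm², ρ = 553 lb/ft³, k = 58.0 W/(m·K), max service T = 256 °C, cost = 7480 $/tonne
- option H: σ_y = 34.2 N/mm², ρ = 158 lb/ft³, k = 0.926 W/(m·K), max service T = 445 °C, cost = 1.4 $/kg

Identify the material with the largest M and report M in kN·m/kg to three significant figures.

option V, M = 38.2 kN·m/kg

Screen on constraints: k ≥ 0.597 W/(m·K); max service T ≥ 174 °C; cost ≤ 3.0 $/kg. Survivors: option V, option H.
Normalizing units and computing the index:
  option V: σ_y = 301.0 MPa, ρ = 7878 kg/m³
  option H: σ_y = 34.20 MPa, ρ = 2531 kg/m³
  option V: M = 38.2 kN·m/kg
  option H: M = 13.5 kN·m/kg
Highest index: option V.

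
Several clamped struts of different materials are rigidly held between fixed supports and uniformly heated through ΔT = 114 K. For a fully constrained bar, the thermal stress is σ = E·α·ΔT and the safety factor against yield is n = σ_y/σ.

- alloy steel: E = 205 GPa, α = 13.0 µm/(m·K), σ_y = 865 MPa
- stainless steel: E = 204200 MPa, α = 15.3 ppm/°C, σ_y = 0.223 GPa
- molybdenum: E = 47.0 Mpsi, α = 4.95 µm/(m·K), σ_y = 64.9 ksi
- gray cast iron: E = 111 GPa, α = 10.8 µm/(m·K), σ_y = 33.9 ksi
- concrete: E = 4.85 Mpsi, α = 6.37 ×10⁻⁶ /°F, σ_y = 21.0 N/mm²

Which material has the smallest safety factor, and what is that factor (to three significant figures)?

concrete, n = 0.480

Converting E to GPa, α to ×10⁻⁶/K, σ_y to MPa, then σ and n for each:
  alloy steel: E = 205.0, α = 13.0, σ_y = 865.0 → σ = 304 MPa, n = 2.85
  stainless steel: E = 204.2, α = 15.3, σ_y = 223.0 → σ = 356 MPa, n = 0.626
  molybdenum: E = 324.1, α = 4.95, σ_y = 447.5 → σ = 183 MPa, n = 2.45
  gray cast iron: E = 111.0, α = 10.8, σ_y = 233.7 → σ = 137 MPa, n = 1.71
  concrete: E = 33.44, α = 11.5, σ_y = 21.00 → σ = 43.7 MPa, n = 0.480
The minimum is concrete at n = 0.480.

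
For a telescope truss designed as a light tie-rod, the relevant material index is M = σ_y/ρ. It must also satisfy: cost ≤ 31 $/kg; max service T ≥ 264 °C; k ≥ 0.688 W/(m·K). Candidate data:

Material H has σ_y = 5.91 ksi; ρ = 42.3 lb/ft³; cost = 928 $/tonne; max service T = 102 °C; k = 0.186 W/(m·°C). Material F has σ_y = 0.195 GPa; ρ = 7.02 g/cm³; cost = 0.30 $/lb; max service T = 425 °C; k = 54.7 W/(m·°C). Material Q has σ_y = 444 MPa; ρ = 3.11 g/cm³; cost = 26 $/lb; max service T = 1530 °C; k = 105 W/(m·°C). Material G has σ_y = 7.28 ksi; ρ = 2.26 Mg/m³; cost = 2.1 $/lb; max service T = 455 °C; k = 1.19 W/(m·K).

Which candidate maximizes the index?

material F

Screen on constraints: cost ≤ 31 $/kg; max service T ≥ 264 °C; k ≥ 0.688 W/(m·K). Survivors: material F, material G.
Normalizing units and computing the index:
  material F: σ_y = 195.0 MPa, ρ = 7020 kg/m³
  material G: σ_y = 50.19 MPa, ρ = 2260 kg/m³
  material F: M = 27.8 kN·m/kg
  material G: M = 22.2 kN·m/kg
The maximum is for material F.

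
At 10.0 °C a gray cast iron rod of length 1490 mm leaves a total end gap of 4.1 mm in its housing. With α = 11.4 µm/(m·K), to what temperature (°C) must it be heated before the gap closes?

251 °C

α·L₀·ΔT = 4.1 mm ⇒ ΔT = 4.1 / (11.4×10⁻⁶ × 1490.0) = 241.4 K.
T = 10.0 + 241.4 = 251.4 °C.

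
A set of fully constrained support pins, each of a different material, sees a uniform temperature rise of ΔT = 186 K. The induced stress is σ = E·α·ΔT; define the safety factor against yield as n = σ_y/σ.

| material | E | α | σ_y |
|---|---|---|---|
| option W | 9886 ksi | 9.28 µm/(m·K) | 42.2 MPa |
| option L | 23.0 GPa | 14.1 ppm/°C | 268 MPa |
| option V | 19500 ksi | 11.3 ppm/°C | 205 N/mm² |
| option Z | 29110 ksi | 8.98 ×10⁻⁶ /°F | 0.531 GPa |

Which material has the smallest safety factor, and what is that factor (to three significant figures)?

In consistent units (E in GPa, α in ×10⁻⁶/K, σ_y in MPa):
  option W: E = 68.16, α = 9.28, σ_y = 42.20 → σ = 118 MPa, n = 0.359
  option L: E = 23.00, α = 14.1, σ_y = 268.0 → σ = 60.3 MPa, n = 4.44
  option V: E = 134.4, α = 11.3, σ_y = 205.0 → σ = 283 MPa, n = 0.725
  option Z: E = 200.7, α = 16.2, σ_y = 531.0 → σ = 603 MPa, n = 0.880
The minimum is option W at n = 0.359.

option W, n = 0.359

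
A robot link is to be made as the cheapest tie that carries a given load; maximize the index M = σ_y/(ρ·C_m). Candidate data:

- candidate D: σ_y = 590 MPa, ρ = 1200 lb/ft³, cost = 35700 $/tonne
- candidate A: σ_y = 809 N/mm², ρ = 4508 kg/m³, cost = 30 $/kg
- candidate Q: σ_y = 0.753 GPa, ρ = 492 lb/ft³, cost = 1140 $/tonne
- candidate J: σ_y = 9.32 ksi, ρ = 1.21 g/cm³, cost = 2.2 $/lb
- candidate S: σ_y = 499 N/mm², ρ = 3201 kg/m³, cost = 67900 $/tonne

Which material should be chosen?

After converting to SI:
  candidate D: σ_y = 590.0 MPa, ρ = 19220 kg/m³, cost = 35.70 $/kg
  candidate A: σ_y = 809.0 MPa, ρ = 4508 kg/m³, cost = 30.00 $/kg
  candidate Q: σ_y = 753.0 MPa, ρ = 7881 kg/m³, cost = 1.140 $/kg
  candidate J: σ_y = 64.26 MPa, ρ = 1210 kg/m³, cost = 4.850 $/kg
  candidate S: σ_y = 499.0 MPa, ρ = 3201 kg/m³, cost = 67.90 $/kg
  candidate Q: M = 83.8 kN·m per $
  candidate J: M = 10.9 kN·m per $
  candidate A: M = 5.98 kN·m per $
  candidate S: M = 2.30 kN·m per $
  candidate D: M = 0.860 kN·m per $
The maximum is for candidate Q.

candidate Q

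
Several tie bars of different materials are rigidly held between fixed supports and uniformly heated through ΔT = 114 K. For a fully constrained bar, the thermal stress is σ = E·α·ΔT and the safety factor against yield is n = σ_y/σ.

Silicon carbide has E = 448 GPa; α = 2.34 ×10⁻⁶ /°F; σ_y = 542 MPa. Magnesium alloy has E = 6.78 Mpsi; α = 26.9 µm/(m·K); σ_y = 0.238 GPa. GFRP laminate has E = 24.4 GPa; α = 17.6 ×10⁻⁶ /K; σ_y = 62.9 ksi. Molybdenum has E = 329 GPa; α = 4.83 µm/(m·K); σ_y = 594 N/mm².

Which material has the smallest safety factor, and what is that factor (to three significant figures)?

Converting E to GPa, α to ×10⁻⁶/K, σ_y to MPa, then σ and n for each:
  silicon carbide: E = 448.0, α = 4.21, σ_y = 542.0 → σ = 215 MPa, n = 2.52
  magnesium alloy: E = 46.75, α = 26.9, σ_y = 238.0 → σ = 143 MPa, n = 1.66
  GFRP laminate: E = 24.40, α = 17.6, σ_y = 433.7 → σ = 49.0 MPa, n = 8.86
  molybdenum: E = 329.0, α = 4.83, σ_y = 594.0 → σ = 181 MPa, n = 3.28
The minimum is magnesium alloy at n = 1.66.

magnesium alloy, n = 1.66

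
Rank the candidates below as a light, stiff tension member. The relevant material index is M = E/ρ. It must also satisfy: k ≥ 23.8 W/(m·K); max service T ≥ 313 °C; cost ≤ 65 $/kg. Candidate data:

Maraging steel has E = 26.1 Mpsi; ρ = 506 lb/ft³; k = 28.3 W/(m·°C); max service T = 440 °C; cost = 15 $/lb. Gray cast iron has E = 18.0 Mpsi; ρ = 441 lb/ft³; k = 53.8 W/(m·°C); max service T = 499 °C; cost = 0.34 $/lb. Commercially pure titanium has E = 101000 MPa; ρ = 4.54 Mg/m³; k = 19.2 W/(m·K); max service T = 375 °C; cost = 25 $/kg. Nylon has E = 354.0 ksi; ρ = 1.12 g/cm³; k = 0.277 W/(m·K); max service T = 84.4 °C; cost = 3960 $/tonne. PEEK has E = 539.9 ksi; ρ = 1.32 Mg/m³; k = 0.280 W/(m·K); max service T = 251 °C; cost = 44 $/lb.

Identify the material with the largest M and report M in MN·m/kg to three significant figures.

Screen on constraints: k ≥ 23.8 W/(m·K); max service T ≥ 313 °C; cost ≤ 65 $/kg. Survivors: maraging steel, gray cast iron.
Convert each candidate to consistent units, then evaluate M:
  maraging steel: E = 180.0 GPa, ρ = 8105 kg/m³
  gray cast iron: E = 124.1 GPa, ρ = 7064 kg/m³
  maraging steel: M = 22.2 MN·m/kg
  gray cast iron: M = 17.6 MN·m/kg
The maximum is for maraging steel.

maraging steel, M = 22.2 MN·m/kg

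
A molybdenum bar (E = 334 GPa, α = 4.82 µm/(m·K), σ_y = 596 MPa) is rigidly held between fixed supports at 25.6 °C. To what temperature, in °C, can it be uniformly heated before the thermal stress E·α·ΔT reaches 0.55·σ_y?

229 °C

E·α·ΔT = 327.8 MPa ⇒ ΔT = 327.8 / (334.0×10³ × 4.82×10⁻⁶) = 203.6 K.
T = 25.6 + 203.6 = 229.2 °C.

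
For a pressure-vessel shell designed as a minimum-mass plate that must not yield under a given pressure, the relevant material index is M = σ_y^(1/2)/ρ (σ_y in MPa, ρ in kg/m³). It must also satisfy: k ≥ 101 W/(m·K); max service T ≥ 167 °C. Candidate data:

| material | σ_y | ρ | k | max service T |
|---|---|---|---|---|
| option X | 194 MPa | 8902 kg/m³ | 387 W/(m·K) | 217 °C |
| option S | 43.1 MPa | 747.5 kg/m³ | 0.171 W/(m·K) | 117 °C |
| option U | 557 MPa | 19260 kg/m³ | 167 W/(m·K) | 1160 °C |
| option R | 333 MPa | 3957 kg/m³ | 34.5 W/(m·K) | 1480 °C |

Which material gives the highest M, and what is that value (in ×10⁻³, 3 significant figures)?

Screen on constraints: k ≥ 101 W/(m·K); max service T ≥ 167 °C. Survivors: option X, option U.
Computing M directly (units already consistent):
  option X: M = 1.56×10⁻³
  option U: M = 1.23×10⁻³
Highest index: option X.

option X, M = 1.56×10⁻³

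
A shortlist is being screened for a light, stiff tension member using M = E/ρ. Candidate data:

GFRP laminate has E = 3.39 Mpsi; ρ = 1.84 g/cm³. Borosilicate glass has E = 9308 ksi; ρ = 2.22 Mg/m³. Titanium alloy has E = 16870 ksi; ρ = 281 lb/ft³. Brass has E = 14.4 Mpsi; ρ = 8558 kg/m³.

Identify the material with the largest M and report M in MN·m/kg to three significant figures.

Normalizing units and computing the index:
  GFRP laminate: E = 23.37 GPa, ρ = 1840 kg/m³
  borosilicate glass: E = 64.18 GPa, ρ = 2220 kg/m³
  titanium alloy: E = 116.3 GPa, ρ = 4501 kg/m³
  brass: E = 99.28 GPa, ρ = 8558 kg/m³
  borosilicate glass: M = 28.9 MN·m/kg
  titanium alloy: M = 25.8 MN·m/kg
  GFRP laminate: M = 12.7 MN·m/kg
  brass: M = 11.6 MN·m/kg
Highest index: borosilicate glass.

borosilicate glass, M = 28.9 MN·m/kg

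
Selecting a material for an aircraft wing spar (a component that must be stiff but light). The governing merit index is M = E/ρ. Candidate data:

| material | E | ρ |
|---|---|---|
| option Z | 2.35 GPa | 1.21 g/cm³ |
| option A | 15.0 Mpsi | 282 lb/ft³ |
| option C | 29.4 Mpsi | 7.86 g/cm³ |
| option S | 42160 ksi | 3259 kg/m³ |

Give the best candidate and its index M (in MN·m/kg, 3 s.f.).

Convert each candidate to consistent units, then evaluate M:
  option Z: E = 2.350 GPa, ρ = 1210 kg/m³
  option A: E = 103.4 GPa, ρ = 4517 kg/m³
  option C: E = 202.7 GPa, ρ = 7860 kg/m³
  option S: E = 290.7 GPa, ρ = 3259 kg/m³
  option S: M = 89.2 MN·m/kg
  option C: M = 25.8 MN·m/kg
  option A: M = 22.9 MN·m/kg
  option Z: M = 1.94 MN·m/kg
The maximum is for option S.

option S, M = 89.2 MN·m/kg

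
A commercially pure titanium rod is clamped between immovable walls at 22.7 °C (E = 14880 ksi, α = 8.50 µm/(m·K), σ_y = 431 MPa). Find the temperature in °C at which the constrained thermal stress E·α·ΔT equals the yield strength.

517 °C

E = 14880 ksi = 102.6 GPa.
E·α·ΔT = 431.0 MPa ⇒ ΔT = 431.0 / (102.6×10³ × 8.50×10⁻⁶) = 494.2 K.
T = 22.7 + 494.2 = 516.9 °C.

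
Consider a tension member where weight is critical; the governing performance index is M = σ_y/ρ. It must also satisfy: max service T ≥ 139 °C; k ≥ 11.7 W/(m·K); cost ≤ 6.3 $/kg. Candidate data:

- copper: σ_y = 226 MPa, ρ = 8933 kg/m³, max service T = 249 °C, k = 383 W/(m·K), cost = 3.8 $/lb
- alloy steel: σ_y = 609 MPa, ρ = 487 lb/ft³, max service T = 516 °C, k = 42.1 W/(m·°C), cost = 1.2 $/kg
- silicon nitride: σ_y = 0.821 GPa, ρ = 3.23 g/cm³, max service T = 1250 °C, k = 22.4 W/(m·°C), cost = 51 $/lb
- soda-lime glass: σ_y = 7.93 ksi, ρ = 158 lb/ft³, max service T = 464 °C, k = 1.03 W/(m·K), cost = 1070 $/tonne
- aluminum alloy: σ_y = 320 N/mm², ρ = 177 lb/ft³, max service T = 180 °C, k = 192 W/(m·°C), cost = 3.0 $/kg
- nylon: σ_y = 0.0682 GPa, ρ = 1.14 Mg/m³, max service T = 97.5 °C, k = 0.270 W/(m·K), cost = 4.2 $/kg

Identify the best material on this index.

aluminum alloy

Screen on constraints: max service T ≥ 139 °C; k ≥ 11.7 W/(m·K); cost ≤ 6.3 $/kg. Survivors: alloy steel, aluminum alloy.
Normalizing units and computing the index:
  alloy steel: σ_y = 609.0 MPa, ρ = 7801 kg/m³
  aluminum alloy: σ_y = 320.0 MPa, ρ = 2835 kg/m³
  aluminum alloy: M = 113 kN·m/kg
  alloy steel: M = 78.1 kN·m/kg
Highest index: aluminum alloy.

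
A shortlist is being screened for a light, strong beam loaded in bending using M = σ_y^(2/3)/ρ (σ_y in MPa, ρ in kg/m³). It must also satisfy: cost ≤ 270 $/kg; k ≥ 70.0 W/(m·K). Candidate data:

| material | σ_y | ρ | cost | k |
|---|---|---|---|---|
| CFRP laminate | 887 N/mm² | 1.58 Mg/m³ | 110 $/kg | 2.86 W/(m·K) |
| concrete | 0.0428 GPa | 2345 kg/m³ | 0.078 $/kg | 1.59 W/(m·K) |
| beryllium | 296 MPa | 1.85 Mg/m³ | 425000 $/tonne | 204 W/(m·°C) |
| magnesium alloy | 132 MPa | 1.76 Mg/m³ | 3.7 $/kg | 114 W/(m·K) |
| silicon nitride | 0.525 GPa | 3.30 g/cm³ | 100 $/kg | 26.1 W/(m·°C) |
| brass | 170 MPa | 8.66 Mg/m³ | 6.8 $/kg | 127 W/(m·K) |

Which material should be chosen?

Screen on constraints: cost ≤ 270 $/kg; k ≥ 70.0 W/(m·K). Survivors: magnesium alloy, brass.
Normalizing units and computing the index:
  magnesium alloy: σ_y = 132.0 MPa, ρ = 1760 kg/m³
  brass: σ_y = 170.0 MPa, ρ = 8660 kg/m³
  magnesium alloy: M = 14.7×10⁻³
  brass: M = 3.54×10⁻³
Magnesium alloy has the largest M.

magnesium alloy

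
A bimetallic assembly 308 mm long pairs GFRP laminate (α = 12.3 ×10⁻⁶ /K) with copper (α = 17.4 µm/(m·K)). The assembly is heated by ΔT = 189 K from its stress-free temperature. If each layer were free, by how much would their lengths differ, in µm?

297 µm

Δα = |12.3 − 17.4|×10⁻⁶/K = 5.10×10⁻⁶/K.
ΔL_mismatch = Δα·L·ΔT = 5.10×10⁻⁶ × 308.0 mm × 189.0 K = 297 µm.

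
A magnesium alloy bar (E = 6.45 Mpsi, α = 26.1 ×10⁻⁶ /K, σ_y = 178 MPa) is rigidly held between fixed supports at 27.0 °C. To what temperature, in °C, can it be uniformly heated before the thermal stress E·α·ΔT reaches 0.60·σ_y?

119 °C

E = 6.45 Mpsi = 44.47 GPa.
E·α·ΔT = 106.8 MPa ⇒ ΔT = 106.8 / (44.47×10³ × 26.1×10⁻⁶) = 92.01 K.
T = 27.0 + 92.01 = 119.0 °C.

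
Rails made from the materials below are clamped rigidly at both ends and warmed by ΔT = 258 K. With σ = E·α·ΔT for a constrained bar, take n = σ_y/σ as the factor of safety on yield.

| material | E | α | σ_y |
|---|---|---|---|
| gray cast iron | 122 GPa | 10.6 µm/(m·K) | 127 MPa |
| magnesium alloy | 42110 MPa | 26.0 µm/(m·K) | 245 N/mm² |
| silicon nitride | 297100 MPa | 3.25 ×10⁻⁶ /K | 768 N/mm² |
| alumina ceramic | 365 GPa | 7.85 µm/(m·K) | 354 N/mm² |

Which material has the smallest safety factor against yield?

gray cast iron

Per material, after unit conversion:
  gray cast iron: E = 122.0, α = 10.6, σ_y = 127.0 → σ = 334 MPa, n = 0.381
  magnesium alloy: E = 42.11, α = 26.0, σ_y = 245.0 → σ = 282 MPa, n = 0.867
  silicon nitride: E = 297.1, α = 3.25, σ_y = 768.0 → σ = 249 MPa, n = 3.08
  alumina ceramic: E = 365.0, α = 7.85, σ_y = 354.0 → σ = 739 MPa, n = 0.479
Gray cast iron has the lowest safety factor, n = 0.381.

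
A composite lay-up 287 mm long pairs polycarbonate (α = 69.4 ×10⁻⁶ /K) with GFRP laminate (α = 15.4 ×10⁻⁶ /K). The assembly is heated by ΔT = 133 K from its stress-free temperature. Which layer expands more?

polycarbonate

α(polycarbonate) = 69.4×10⁻⁶/K vs α(GFRP laminate) = 15.4×10⁻⁶/K.
Higher α expands more for the same ΔT: polycarbonate.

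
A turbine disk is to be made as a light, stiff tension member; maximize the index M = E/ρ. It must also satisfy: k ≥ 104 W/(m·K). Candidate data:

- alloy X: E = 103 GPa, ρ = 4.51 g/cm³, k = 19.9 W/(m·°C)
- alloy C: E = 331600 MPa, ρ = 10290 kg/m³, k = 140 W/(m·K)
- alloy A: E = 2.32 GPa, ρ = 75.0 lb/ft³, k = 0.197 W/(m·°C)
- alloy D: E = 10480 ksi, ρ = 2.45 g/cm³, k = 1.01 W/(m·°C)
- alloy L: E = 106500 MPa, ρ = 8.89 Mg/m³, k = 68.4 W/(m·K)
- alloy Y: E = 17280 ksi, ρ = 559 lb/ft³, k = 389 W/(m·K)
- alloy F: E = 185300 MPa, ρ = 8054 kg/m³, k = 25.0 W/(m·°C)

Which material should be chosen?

Screen on constraints: k ≥ 104 W/(m·K). Survivors: alloy C, alloy Y.
Normalizing units and computing the index:
  alloy C: E = 331.6 GPa, ρ = 10290 kg/m³
  alloy Y: E = 119.1 GPa, ρ = 8954 kg/m³
  alloy C: M = 32.2 MN·m/kg
  alloy Y: M = 13.3 MN·m/kg
Alloy C has the largest M.

alloy C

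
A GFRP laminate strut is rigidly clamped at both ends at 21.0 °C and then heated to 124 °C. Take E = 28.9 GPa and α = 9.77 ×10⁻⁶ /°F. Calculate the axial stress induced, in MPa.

52.3 MPa

α = 9.77×10⁻⁶/°F × 9/5 = 17.6×10⁻⁶/K.
ΔT = 103.0 K. Constrained thermal stress σ = E·α·ΔT = 28.90×10³ MPa × 17.6×10⁻⁶ × 103.0 = 52.3 MPa (compressive).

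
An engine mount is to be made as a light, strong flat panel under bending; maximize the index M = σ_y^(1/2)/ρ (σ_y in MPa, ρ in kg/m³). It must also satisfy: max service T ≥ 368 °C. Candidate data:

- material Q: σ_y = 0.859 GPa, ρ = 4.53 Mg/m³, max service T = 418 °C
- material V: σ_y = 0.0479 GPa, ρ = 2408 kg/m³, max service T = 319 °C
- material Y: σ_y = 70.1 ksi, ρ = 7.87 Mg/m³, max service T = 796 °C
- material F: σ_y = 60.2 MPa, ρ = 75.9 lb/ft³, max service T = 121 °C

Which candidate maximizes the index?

material Q

Screen on constraints: max service T ≥ 368 °C. Survivors: material Q, material Y.
After converting to SI:
  material Q: σ_y = 859.0 MPa, ρ = 4530 kg/m³
  material Y: σ_y = 483.3 MPa, ρ = 7870 kg/m³
  material Q: M = 6.47×10⁻³
  material Y: M = 2.79×10⁻³
The maximum is for material Q.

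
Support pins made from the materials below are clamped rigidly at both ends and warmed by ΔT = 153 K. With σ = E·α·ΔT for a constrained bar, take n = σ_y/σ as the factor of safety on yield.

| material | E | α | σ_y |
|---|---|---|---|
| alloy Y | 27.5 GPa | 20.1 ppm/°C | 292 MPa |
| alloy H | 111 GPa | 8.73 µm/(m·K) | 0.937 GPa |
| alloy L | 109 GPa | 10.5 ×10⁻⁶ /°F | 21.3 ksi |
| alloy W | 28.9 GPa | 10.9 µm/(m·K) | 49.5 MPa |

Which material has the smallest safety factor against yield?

alloy L

Converting E to GPa, α to ×10⁻⁶/K, σ_y to MPa, then σ and n for each:
  alloy Y: E = 27.50, α = 20.1, σ_y = 292.0 → σ = 84.6 MPa, n = 3.45
  alloy H: E = 111.0, α = 8.73, σ_y = 937.0 → σ = 148 MPa, n = 6.32
  alloy L: E = 109.0, α = 18.9, σ_y = 146.9 → σ = 315 MPa, n = 0.466
  alloy W: E = 28.90, α = 10.9, σ_y = 49.50 → σ = 48.2 MPa, n = 1.03
The minimum is alloy L at n = 0.466.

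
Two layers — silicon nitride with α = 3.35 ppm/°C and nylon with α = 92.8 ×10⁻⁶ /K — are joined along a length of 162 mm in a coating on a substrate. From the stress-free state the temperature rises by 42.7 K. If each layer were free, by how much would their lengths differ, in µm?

Δα = |3.35 − 92.8|×10⁻⁶/K = 89.5×10⁻⁶/K.
ΔL_mismatch = Δα·L·ΔT = 89.5×10⁻⁶ × 162.0 mm × 42.7 K = 619 µm.

619 µm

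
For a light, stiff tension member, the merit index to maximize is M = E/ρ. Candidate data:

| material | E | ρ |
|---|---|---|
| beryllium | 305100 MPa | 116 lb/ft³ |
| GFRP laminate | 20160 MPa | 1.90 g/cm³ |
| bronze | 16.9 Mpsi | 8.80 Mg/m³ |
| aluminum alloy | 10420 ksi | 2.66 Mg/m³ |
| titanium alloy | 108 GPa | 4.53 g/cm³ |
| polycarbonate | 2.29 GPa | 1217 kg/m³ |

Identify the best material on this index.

Convert each candidate to consistent units, then evaluate M:
  beryllium: E = 305.1 GPa, ρ = 1858 kg/m³
  GFRP laminate: E = 20.16 GPa, ρ = 1900 kg/m³
  bronze: E = 116.5 GPa, ρ = 8800 kg/m³
  aluminum alloy: E = 71.84 GPa, ρ = 2660 kg/m³
  titanium alloy: E = 108.0 GPa, ρ = 4530 kg/m³
  polycarbonate: E = 2.290 GPa, ρ = 1217 kg/m³
  beryllium: M = 164 MN·m/kg
  aluminum alloy: M = 27.0 MN·m/kg
  titanium alloy: M = 23.8 MN·m/kg
  bronze: M = 13.2 MN·m/kg
  GFRP laminate: M = 10.6 MN·m/kg
  polycarbonate: M = 1.88 MN·m/kg
Beryllium has the largest M.

beryllium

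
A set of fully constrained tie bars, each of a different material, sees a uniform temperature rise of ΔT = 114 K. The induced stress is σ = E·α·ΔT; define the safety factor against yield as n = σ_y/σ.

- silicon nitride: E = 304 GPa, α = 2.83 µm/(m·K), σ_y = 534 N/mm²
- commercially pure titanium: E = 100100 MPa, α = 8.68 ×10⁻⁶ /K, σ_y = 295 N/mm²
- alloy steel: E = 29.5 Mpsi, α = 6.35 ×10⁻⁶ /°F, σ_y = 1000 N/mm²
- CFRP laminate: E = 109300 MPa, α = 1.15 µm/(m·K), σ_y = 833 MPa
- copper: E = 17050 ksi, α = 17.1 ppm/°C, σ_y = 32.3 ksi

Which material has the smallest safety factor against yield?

copper

Per material, after unit conversion:
  silicon nitride: E = 304.0, α = 2.83, σ_y = 534.0 → σ = 98.1 MPa, n = 5.44
  commercially pure titanium: E = 100.1, α = 8.68, σ_y = 295.0 → σ = 99.1 MPa, n = 2.98
  alloy steel: E = 203.4, α = 11.4, σ_y = 1000 → σ = 265 MPa, n = 3.77
  CFRP laminate: E = 109.3, α = 1.15, σ_y = 833.0 → σ = 14.3 MPa, n = 58.1
  copper: E = 117.6, α = 17.1, σ_y = 222.7 → σ = 229 MPa, n = 0.972
Copper has the lowest safety factor, n = 0.972.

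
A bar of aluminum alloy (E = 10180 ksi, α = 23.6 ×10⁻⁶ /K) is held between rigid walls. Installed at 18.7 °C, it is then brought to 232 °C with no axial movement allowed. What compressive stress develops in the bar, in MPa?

E = 10180 ksi = 70.19 GPa.
ΔT = 213.3 K. Constrained thermal stress σ = E·α·ΔT = 70.19×10³ MPa × 23.6×10⁻⁶ × 213.3 = 353 MPa (compressive).

353 MPa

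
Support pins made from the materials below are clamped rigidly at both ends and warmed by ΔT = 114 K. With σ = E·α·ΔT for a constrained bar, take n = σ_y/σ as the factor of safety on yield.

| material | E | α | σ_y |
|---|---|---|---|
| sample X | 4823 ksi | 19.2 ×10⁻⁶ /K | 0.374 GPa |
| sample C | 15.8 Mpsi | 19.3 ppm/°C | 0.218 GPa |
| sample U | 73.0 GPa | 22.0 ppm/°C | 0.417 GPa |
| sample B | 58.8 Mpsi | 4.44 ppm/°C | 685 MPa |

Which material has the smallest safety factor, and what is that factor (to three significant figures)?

sample C, n = 0.910

In consistent units (E in GPa, α in ×10⁻⁶/K, σ_y in MPa):
  sample X: E = 33.25, α = 19.2, σ_y = 374.0 → σ = 72.8 MPa, n = 5.14
  sample C: E = 108.9, α = 19.3, σ_y = 218.0 → σ = 240 MPa, n = 0.910
  sample U: E = 73.00, α = 22.0, σ_y = 417.0 → σ = 183 MPa, n = 2.28
  sample B: E = 405.4, α = 4.44, σ_y = 685.0 → σ = 205 MPa, n = 3.34
Smallest n: sample C with n = 0.910.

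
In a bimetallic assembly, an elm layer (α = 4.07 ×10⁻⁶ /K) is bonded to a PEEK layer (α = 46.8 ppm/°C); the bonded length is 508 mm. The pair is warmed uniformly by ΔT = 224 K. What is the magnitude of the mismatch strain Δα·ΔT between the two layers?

9.57×10⁻³

Δα = |4.07 − 46.8|×10⁻⁶/K = 42.7×10⁻⁶/K.
Mismatch strain = Δα·ΔT = 42.7×10⁻⁶ × 224.0 = 9.57×10⁻³.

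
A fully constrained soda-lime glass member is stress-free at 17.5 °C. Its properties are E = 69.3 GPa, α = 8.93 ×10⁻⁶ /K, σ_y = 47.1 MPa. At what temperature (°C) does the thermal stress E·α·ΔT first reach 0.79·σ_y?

E·α·ΔT = 37.21 MPa ⇒ ΔT = 37.21 / (69.30×10³ × 8.93×10⁻⁶) = 60.13 K.
T = 17.5 + 60.13 = 77.63 °C.

77.6 °C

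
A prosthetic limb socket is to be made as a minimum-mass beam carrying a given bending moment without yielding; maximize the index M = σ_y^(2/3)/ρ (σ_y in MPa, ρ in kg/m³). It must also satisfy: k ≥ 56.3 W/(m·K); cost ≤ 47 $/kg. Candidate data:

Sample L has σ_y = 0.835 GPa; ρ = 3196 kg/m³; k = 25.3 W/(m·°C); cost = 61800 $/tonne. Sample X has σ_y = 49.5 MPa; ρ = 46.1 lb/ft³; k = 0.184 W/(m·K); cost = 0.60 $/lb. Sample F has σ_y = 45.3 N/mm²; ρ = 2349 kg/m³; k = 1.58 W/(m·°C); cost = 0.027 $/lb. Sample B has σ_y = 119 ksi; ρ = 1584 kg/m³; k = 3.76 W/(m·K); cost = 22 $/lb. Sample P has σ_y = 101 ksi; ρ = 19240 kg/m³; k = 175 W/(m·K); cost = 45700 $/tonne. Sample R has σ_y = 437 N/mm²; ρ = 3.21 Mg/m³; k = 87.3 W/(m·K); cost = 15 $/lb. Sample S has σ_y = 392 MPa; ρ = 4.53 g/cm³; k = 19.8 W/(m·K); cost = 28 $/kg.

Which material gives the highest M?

Screen on constraints: k ≥ 56.3 W/(m·K); cost ≤ 47 $/kg. Survivors: sample P, sample R.
In SI units:
  sample P: σ_y = 696.4 MPa, ρ = 19240 kg/m³
  sample R: σ_y = 437.0 MPa, ρ = 3210 kg/m³
  sample R: M = 17.9×10⁻³
  sample P: M = 4.08×10⁻³
The maximum is for sample R.

sample R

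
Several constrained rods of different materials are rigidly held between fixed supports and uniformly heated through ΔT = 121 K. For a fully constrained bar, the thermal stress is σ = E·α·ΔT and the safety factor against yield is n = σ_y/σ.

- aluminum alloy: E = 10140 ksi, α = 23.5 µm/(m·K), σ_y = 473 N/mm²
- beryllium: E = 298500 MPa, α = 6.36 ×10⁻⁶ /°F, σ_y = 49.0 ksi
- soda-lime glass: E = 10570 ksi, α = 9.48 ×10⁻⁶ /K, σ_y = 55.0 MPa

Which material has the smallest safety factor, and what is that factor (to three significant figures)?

With everything in SI (GPa, ×10⁻⁶/K, MPa):
  aluminum alloy: E = 69.91, α = 23.5, σ_y = 473.0 → σ = 199 MPa, n = 2.38
  beryllium: E = 298.5, α = 11.4, σ_y = 337.8 → σ = 413 MPa, n = 0.817
  soda-lime glass: E = 72.88, α = 9.48, σ_y = 55.00 → σ = 83.6 MPa, n = 0.658
Smallest n: soda-lime glass with n = 0.658.

soda-lime glass, n = 0.658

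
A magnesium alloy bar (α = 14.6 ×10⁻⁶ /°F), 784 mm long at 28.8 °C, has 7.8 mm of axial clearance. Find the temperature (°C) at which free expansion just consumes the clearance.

407 °C

α = 14.6×10⁻⁶/°F × 9/5 = 26.3×10⁻⁶/K.
α·L₀·ΔT = 7.8 mm ⇒ ΔT = 7.8 / (26.3×10⁻⁶ × 784.0) = 378.6 K.
T = 28.8 + 378.6 = 407.4 °C.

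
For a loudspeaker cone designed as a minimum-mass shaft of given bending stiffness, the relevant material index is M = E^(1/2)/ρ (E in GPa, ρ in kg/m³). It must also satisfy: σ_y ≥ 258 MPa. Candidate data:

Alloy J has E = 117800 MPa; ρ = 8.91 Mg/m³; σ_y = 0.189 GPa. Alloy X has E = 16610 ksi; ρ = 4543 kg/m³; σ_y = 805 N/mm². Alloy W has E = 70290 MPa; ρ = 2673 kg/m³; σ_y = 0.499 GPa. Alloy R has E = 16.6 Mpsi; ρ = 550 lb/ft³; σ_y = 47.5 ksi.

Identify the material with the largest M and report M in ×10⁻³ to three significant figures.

alloy W, M = 3.14×10⁻³

Screen on constraints: σ_y ≥ 258 MPa. Survivors: alloy X, alloy W, alloy R.
Putting every candidate on a common basis:
  alloy X: E = 114.5 GPa, ρ = 4543 kg/m³
  alloy W: E = 70.29 GPa, ρ = 2673 kg/m³
  alloy R: E = 114.5 GPa, ρ = 8810 kg/m³
  alloy W: M = 3.14×10⁻³
  alloy X: M = 2.36×10⁻³
  alloy R: M = 1.21×10⁻³
Alloy W has the largest M.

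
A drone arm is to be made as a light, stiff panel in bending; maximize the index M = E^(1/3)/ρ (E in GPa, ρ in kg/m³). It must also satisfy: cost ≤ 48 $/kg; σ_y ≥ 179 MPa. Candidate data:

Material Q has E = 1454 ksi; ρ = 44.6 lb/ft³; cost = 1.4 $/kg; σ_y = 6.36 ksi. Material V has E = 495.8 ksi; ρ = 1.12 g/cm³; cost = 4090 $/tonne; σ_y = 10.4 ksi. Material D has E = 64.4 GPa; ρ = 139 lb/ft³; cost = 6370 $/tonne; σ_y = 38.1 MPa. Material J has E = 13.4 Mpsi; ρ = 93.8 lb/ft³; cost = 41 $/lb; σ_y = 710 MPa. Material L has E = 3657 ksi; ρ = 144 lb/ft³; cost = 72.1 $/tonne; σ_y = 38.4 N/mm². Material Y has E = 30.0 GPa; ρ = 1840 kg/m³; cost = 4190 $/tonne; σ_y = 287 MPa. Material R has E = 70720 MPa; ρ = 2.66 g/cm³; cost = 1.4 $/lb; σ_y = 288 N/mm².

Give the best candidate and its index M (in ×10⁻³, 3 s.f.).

Screen on constraints: cost ≤ 48 $/kg; σ_y ≥ 179 MPa. Survivors: material Y, material R.
In SI units:
  material Y: E = 30.00 GPa, ρ = 1840 kg/m³
  material R: E = 70.72 GPa, ρ = 2660 kg/m³
  material Y: M = 1.69×10⁻³
  material R: M = 1.55×10⁻³
Material Y has the largest M.

material Y, M = 1.69×10⁻³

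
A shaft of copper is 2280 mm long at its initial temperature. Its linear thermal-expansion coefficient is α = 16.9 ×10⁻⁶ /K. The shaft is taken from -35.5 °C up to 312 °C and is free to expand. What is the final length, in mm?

2293.4 mm

ΔT = 312 − (-35.5) = 347.5 K.
ΔL = α·L₀·ΔT = 16.9×10⁻⁶ × 2280 mm × 347.5 K = 13.4 mm.
L = L₀ + ΔL = 2280 + 13.4 = 2293.4 mm.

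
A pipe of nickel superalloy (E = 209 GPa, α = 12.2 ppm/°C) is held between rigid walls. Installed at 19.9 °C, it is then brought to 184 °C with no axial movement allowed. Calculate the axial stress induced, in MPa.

418 MPa

ΔT = 164.1 K. Constrained thermal stress σ = E·α·ΔT = 209.0×10³ MPa × 12.2×10⁻⁶ × 164.1 = 418 MPa (compressive).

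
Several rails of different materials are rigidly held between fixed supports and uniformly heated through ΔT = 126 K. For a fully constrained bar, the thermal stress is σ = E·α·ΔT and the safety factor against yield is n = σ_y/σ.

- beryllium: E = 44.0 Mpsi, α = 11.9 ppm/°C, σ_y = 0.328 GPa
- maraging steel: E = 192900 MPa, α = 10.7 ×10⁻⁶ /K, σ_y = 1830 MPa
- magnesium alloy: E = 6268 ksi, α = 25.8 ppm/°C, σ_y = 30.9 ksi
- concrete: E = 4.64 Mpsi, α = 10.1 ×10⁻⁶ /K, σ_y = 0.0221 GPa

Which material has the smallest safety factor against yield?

concrete

In consistent units (E in GPa, α in ×10⁻⁶/K, σ_y in MPa):
  beryllium: E = 303.4, α = 11.9, σ_y = 328.0 → σ = 455 MPa, n = 0.721
  maraging steel: E = 192.9, α = 10.7, σ_y = 1830 → σ = 260 MPa, n = 7.04
  magnesium alloy: E = 43.22, α = 25.8, σ_y = 213.0 → σ = 140 MPa, n = 1.52
  concrete: E = 31.99, α = 10.1, σ_y = 22.10 → σ = 40.7 MPa, n = 0.543
The minimum is concrete at n = 0.543.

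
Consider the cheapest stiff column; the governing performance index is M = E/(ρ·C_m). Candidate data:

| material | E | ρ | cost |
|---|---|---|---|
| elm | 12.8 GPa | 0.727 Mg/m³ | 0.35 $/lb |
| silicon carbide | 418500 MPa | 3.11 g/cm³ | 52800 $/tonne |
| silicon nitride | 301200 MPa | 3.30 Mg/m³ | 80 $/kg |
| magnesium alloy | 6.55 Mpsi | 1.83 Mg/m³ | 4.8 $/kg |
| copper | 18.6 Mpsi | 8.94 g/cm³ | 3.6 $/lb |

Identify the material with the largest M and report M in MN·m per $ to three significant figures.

Putting every candidate on a common basis:
  elm: E = 12.80 GPa, ρ = 727.0 kg/m³, cost = 0.7716 $/kg
  silicon carbide: E = 418.5 GPa, ρ = 3110 kg/m³, cost = 52.80 $/kg
  silicon nitride: E = 301.2 GPa, ρ = 3300 kg/m³, cost = 80.00 $/kg
  magnesium alloy: E = 45.16 GPa, ρ = 1830 kg/m³, cost = 4.800 $/kg
  copper: E = 128.2 GPa, ρ = 8940 kg/m³, cost = 7.937 $/kg
  elm: M = 22.8 MN·m per $
  magnesium alloy: M = 5.14 MN·m per $
  silicon carbide: M = 2.55 MN·m per $
  copper: M = 1.81 MN·m per $
  silicon nitride: M = 1.14 MN·m per $
Elm ranks first.

elm, M = 22.8 MN·m per $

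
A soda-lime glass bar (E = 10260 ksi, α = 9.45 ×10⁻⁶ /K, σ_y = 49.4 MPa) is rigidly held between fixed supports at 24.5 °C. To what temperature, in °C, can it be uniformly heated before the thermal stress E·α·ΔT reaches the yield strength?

98.4 °C

E = 10260 ksi = 70.74 GPa.
E·α·ΔT = 49.40 MPa ⇒ ΔT = 49.40 / (70.74×10³ × 9.45×10⁻⁶) = 73.90 K.
T = 24.5 + 73.90 = 98.40 °C.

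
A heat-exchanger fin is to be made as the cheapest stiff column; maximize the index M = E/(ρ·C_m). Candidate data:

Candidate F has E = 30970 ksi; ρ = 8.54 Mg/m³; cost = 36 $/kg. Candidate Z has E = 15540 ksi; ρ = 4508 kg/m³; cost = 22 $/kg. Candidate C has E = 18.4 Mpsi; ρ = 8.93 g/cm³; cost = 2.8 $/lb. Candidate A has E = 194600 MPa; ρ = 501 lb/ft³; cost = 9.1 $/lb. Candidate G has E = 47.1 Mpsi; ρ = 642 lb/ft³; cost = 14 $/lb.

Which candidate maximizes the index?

candidate C

In SI units:
  candidate F: E = 213.5 GPa, ρ = 8540 kg/m³, cost = 36.00 $/kg
  candidate Z: E = 107.1 GPa, ρ = 4508 kg/m³, cost = 22.00 $/kg
  candidate C: E = 126.9 GPa, ρ = 8930 kg/m³, cost = 6.173 $/kg
  candidate A: E = 194.6 GPa, ρ = 8025 kg/m³, cost = 20.06 $/kg
  candidate G: E = 324.7 GPa, ρ = 10280 kg/m³, cost = 30.86 $/kg
  candidate C: M = 2.30 MN·m per $
  candidate A: M = 1.21 MN·m per $
  candidate Z: M = 1.08 MN·m per $
  candidate G: M = 1.02 MN·m per $
  candidate F: M = 0.695 MN·m per $
Highest index: candidate C.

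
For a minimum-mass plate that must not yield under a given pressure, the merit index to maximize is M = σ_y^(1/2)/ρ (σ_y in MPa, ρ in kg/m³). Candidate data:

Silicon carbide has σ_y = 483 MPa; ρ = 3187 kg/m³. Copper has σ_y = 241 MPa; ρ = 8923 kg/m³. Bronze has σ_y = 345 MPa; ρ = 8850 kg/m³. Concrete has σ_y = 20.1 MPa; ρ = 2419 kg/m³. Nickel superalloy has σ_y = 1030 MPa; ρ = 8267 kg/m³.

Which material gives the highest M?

silicon carbide

Evaluate M for each candidate:
  silicon carbide: M = 6.90×10⁻³
  nickel superalloy: M = 3.88×10⁻³
  bronze: M = 2.10×10⁻³
  concrete: M = 1.85×10⁻³
  copper: M = 1.74×10⁻³
The maximum is for silicon carbide.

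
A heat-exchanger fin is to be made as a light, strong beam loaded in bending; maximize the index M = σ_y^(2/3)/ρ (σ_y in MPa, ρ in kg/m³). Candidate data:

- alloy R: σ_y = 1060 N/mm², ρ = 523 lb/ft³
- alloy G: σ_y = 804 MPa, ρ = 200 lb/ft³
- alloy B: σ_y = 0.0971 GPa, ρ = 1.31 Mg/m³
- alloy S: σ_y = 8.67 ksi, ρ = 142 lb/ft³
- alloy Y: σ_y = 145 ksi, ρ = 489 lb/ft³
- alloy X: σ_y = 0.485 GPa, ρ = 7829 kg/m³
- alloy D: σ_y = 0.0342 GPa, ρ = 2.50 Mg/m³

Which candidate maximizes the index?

Normalizing units and computing the index:
  alloy R: σ_y = 1060 MPa, ρ = 8378 kg/m³
  alloy G: σ_y = 804.0 MPa, ρ = 3204 kg/m³
  alloy B: σ_y = 97.10 MPa, ρ = 1310 kg/m³
  alloy S: σ_y = 59.78 MPa, ρ = 2275 kg/m³
  alloy Y: σ_y = 999.7 MPa, ρ = 7833 kg/m³
  alloy X: σ_y = 485.0 MPa, ρ = 7829 kg/m³
  alloy D: σ_y = 34.20 MPa, ρ = 2500 kg/m³
  alloy G: M = 27.0×10⁻³
  alloy B: M = 16.1×10⁻³
  alloy Y: M = 12.8×10⁻³
  alloy R: M = 12.4×10⁻³
  alloy X: M = 7.88×10⁻³
  alloy S: M = 6.72×10⁻³
  alloy D: M = 4.21×10⁻³
Alloy G ranks first.

alloy G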